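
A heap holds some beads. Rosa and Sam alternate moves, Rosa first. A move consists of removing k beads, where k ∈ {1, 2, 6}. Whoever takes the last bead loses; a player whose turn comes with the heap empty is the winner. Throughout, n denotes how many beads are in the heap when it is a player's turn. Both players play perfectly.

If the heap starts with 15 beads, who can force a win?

Sam wins.

Label each position W (a win for the player to move) or L (a loss). A position with no legal move is W; any other position is W exactly when some move reaches an L, and L when every move reaches a W.
n=0: no move; the opponent has just taken the last bead and therefore loses → W
n=1: L (sole option 0(W) is W)
n=2: W (go to 1, an L position)
n=3: W (go to 1, an L position)
n=4: L (options 3(W), 2(W) are all W)
n=5: W (go to 4, an L position)
n=6: W (go to 4, an L position)
n=7: W (go to 1, an L position)
n=8: L (options 7(W), 6(W), 2(W) are all W)
n=9: W (go to 8, an L position)
n=10: W (go to 8, an L position)
n=11: L (options 10(W), 9(W), 5(W) are all W)
n=12: W (go to 11, an L position)
n=13: W (go to 11, an L position)
n=14: W (go to 8, an L position)
n=15: L (options 14(W), 13(W), 9(W) are all W)
Every move from 15 reaches a W position, so the mover loses.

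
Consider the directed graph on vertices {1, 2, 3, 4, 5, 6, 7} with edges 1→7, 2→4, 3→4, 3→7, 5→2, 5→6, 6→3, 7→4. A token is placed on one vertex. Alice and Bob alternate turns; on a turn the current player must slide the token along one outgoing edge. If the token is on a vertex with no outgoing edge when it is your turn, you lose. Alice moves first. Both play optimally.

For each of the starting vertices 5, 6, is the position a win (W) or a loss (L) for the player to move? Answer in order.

5: W, 6: L

Positions with no move are L. A position that does have a move is losing for the player to move precisely when every available move leads to a winning position for the opponent. Fill in the labels:
Every edge goes from a vertex to one that appears earlier in the order 4, 2, 7, 3, 6, 1, 5, so processing vertices in that order labels each vertex after all of its successors.
4: no outgoing edge → L
2: can move to 4, which is L ⇒ W
7: can move to 4, which is L ⇒ W
3: can move to 4, which is L ⇒ W
6: the only move is to 3(W), a W ⇒ L
1: the only move is to 7(W), a W ⇒ L
5: can move to 6, which is L ⇒ W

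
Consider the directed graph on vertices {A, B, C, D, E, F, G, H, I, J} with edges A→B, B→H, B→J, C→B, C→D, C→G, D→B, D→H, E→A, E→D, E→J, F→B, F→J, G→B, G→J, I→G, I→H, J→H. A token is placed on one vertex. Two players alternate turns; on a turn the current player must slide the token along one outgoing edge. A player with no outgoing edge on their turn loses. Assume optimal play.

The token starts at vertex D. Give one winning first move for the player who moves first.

Classify positions by backward induction: terminal positions (no move available) are L. From any other position, the mover wins iff some move reaches an L.
Every edge goes from a vertex to one that appears earlier in the order H, J, B, D, F, A, G, C, E, I, so processing vertices in that order labels each vertex after all of its successors.
H: no outgoing edge → L
J: can move to H, which is L ⇒ W
B: can move to H, which is L ⇒ W
D: can move to H, which is L ⇒ W
F: moves to B(W), J(W); every one is W ⇒ L
A: the only move is to B(W), a W ⇒ L
G: moves to B(W), J(W); every one is W ⇒ L
C: can move to G, which is L ⇒ W
E: can move to A, which is L ⇒ W
I: can move to G, which is L ⇒ W
From D, the L positions reachable in one move are: H.

Move to H.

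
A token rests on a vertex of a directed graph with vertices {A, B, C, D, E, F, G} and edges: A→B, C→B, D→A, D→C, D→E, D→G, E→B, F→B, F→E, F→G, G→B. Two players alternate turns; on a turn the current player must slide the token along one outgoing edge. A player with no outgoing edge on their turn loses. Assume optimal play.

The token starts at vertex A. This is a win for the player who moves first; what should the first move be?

Label each position W (a win for the player to move) or L (a loss). A position with no legal move is L; any other position is W exactly when some move reaches an L, and L when every move reaches a W.
Every edge goes from a vertex to one that appears earlier in the order B, E, G, F, C, A, D, so processing vertices in that order labels each vertex after all of its successors.
B: no outgoing edge → L
E: reaches L-position B → W
G: reaches L-position B → W
F: reaches L-position B → W
C: reaches L-position B → W
A: reaches L-position B → W
D: only reaches A(W), C(W), G(W), E(W), all W → L
From A, the L positions reachable in one move are: B.

Move to B.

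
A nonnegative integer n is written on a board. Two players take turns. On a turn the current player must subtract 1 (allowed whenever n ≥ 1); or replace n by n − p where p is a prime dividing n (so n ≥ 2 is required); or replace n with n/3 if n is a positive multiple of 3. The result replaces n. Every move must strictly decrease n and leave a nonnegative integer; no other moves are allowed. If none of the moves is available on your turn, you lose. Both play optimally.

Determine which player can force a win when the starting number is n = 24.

The first player wins.

Compute win/loss labels from the base case upward. A position with no move is L. Any other position is W if it can reach an L in one move, else L.
n=0: no move → L
n=1: W (go to 0, an L position)
n=2: W (go to 0, an L position)
n=3: W (go to 0, an L position)
n=4: L (options 2(W), 3(W) are all W)
n=5: W (go to 0, an L position)
n=6: W (go to 4, an L position)
n=7: W (go to 0, an L position)
n=8: L (options 6(W), 7(W) are all W)
n=9: W (go to 8, an L position)
n=10: W (go to 8, an L position)
n=11: W (go to 0, an L position)
n=12: W (go to 4, an L position)
n=13: W (go to 0, an L position)
n=14: L (options 7(W), 12(W), 13(W) are all W)
n=15: W (go to 14, an L position)
n=16: W (go to 14, an L position)
n=17: W (go to 0, an L position)
n=18: L (options 6(W), 15(W), 16(W), 17(W) are all W)
n=19: W (go to 0, an L position)
n=20: W (go to 18, an L position)
n=21: W (go to 14, an L position)
n=22: L (options 11(W), 20(W), 21(W) are all W)
n=23: W (go to 0, an L position)
n=24: W (go to 8, an L position)
The starting position 24 is W: the player to move should move to 8, handing over an L position.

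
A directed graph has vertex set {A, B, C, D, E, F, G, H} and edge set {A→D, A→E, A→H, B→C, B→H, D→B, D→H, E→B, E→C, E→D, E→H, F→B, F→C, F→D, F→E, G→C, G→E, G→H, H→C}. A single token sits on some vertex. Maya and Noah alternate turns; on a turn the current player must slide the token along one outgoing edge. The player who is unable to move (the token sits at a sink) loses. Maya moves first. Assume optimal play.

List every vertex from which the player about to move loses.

Use the standard recursion: the mover loses at a terminal position; elsewhere, the mover wins exactly when some move hands the opponent an L position.
Every edge goes from a vertex to one that appears earlier in the order C, H, B, D, E, F, A, G, so processing vertices in that order labels each vertex after all of its successors.
C: no outgoing edge → L
H: W (go to C, an L position)
B: W (go to C, an L position)
D: L (options B(W), H(W) are all W)
E: W (go to D, an L position)
F: W (go to D, an L position)
A: W (go to D, an L position)
G: W (go to C, an L position)
The losing starting vertices are exactly the entries labelled L in this table (2 of them).

C, D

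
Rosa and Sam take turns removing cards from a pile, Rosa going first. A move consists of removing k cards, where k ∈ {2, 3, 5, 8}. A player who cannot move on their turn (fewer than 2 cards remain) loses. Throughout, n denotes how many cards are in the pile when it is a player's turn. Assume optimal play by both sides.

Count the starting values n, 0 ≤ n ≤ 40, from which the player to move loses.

Classify positions by backward induction: terminal positions (no move available) are L. From any other position, the mover wins iff some move reaches an L.
n=0: no move → L
n=1: no move → L
n=2: reaches L-position 0 → W
n=3: reaches L-position 1 → W
n=4: reaches L-position 1 → W
n=5: reaches L-position 0 → W
n=6: reaches L-position 1 → W
n=7: only reaches 5(W), 4(W), 2(W), all W → L
n=8: reaches L-position 0 → W
n=9: reaches L-position 7 → W
n=10: reaches L-position 7 → W
n=11: only reaches 9(W), 8(W), 6(W), 3(W), all W → L
n=12: reaches L-position 7 → W
n=13: reaches L-position 11 → W
n=14: reaches L-position 11 → W
n=15: reaches L-position 7 → W
n=16: reaches L-position 11 → W
n=17: only reaches 15(W), 14(W), 12(W), 9(W), all W → L
n=18: only reaches 16(W), 15(W), 13(W), 10(W), all W → L
n=19: reaches L-position 17 → W
n=20: reaches L-position 18 → W
n=21: reaches L-position 18 → W
n=22: reaches L-position 17 → W
n=23: reaches L-position 18 → W
n=24: only reaches 22(W), 21(W), 19(W), 16(W), all W → L
n=25: reaches L-position 17 → W
n=26: reaches L-position 24 → W
n=27: reaches L-position 24 → W
n=28: only reaches 26(W), 25(W), 23(W), 20(W), all W → L
n=29: reaches L-position 24 → W
n=30: reaches L-position 28 → W
n=31: reaches L-position 28 → W
n=32: reaches L-position 24 → W
n=33: reaches L-position 28 → W
n=34: only reaches 32(W), 31(W), 29(W), 26(W), all W → L
n=35: only reaches 33(W), 32(W), 30(W), 27(W), all W → L
n=36: reaches L-position 34 → W
n=37: reaches L-position 35 → W
n=38: reaches L-position 35 → W
n=39: reaches L-position 34 → W
n=40: reaches L-position 35 → W
L entries with 0 ≤ n ≤ 40: n = 0, 1, 7, 11, 17, 18, 24, 28, 34, 35; that makes 10.

10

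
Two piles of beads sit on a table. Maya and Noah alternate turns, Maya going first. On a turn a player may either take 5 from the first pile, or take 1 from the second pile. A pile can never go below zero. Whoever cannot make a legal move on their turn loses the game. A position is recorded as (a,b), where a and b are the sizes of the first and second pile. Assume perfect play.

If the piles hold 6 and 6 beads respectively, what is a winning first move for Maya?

Move to (1,6).

Compute win/loss labels from the base case upward. A position with no move is L. Any other position is W if it can reach an L in one move, else L.
No move ever increases a pile, so every position that can arise here has a ≤ 6 and b ≤ 6; it is enough to label the cells with 0 ≤ a ≤ 6 and 0 ≤ b ≤ 6.
Every move lowers a or b (never raises either), so fill the grid row by row in increasing a, and left to right within a row: each cell's successors are then already labelled.
      b=0  b=1  b=2  b=3  b=4  b=5  b=6
a=0:    L    W    L    W    L    W    L
a=1:    L    W    L    W    L    W    L
a=2:    L    W    L    W    L    W    L
a=3:    L    W    L    W    L    W    L
a=4:    L    W    L    W    L    W    L
a=5:    W    L    W    L    W    L    W
a=6:    W    L    W    L    W    L    W
Cells with no legal move (terminal, hence L): (0,0), (1,0), (2,0), (3,0), (4,0).
The remaining L cells, each justified by listing all of its moves:
(0,2): →(0,1)(W) only, which is W, so L
(0,4): →(0,3)(W) only, which is W, so L
(0,6): →(0,5)(W) only, which is W, so L
(1,2): →(1,1)(W) only, which is W, so L
(1,4): →(1,3)(W) only, which is W, so L
(1,6): →(1,5)(W) only, which is W, so L
(2,2): →(2,1)(W) only, which is W, so L
(2,4): →(2,3)(W) only, which is W, so L
(2,6): →(2,5)(W) only, which is W, so L
(3,2): →(3,1)(W) only, which is W, so L
(3,4): →(3,3)(W) only, which is W, so L
(3,6): →(3,5)(W) only, which is W, so L
(4,2): →(4,1)(W) only, which is W, so L
(4,4): →(4,3)(W) only, which is W, so L
(4,6): →(4,5)(W) only, which is W, so L
(5,1): →(0,1)(W), (5,0)(W) — all W, so L
(5,3): →(0,3)(W), (5,2)(W) — all W, so L
(5,5): →(0,5)(W), (5,4)(W) — all W, so L
(6,1): →(1,1)(W), (6,0)(W) — all W, so L
(6,3): →(1,3)(W), (6,2)(W) — all W, so L
(6,5): →(1,5)(W), (6,4)(W) — all W, so L
Every other cell has at least one move into one of the L cells above, so it is W.
From (6,6), the L positions reachable in one move are: (1,6), (6,5). Any move reaching one of these is winning.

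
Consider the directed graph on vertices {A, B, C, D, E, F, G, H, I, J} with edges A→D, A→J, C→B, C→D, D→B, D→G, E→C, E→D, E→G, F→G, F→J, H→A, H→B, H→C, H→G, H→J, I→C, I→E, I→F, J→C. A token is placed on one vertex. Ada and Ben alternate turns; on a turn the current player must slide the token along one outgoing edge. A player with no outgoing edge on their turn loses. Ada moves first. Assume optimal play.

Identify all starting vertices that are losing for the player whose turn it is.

Build the W/L table. Terminal = L. A non-terminal position is W if it has a move to some L; otherwise it is L.
Every edge goes from a vertex to one that appears earlier in the order B, G, D, C, E, J, A, H, F, I, so processing vertices in that order labels each vertex after all of its successors.
B: no outgoing edge → L
G: no outgoing edge → L
D: reaches L-position G → W
C: reaches L-position B → W
E: reaches L-position G → W
J: only reaches C(W), which is W → L
A: reaches L-position J → W
H: reaches L-position J → W
F: reaches L-position J → W
I: only reaches F(W), E(W), C(W), all W → L
Reading off the rows marked L gives the requested list; there are 4 such vertices.

B, G, I, J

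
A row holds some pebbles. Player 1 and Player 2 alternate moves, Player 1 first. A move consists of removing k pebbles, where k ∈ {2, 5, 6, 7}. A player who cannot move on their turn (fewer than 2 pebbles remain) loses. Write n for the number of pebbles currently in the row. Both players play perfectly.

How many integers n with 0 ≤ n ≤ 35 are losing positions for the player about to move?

Build the W/L table. Terminal = L. A non-terminal position is W if it has a move to some L; otherwise it is L.
n=0: no move → L
n=1: no move → L
n=2: →0(L), so W
n=3: →1(L), so W
n=4: →2(W) only, which is W, so L
n=5: →0(L), so W
n=6: →4(L), so W
n=7: →1(L), so W
n=8: →1(L), so W
n=9: →4(L), so W
n=10: →4(L), so W
n=11: →4(L), so W
n=12: →10(W), 7(W), 6(W), 5(W) — all W, so L
n=13: →11(W), 8(W), 7(W), 6(W) — all W, so L
n=14: →12(L), so W
n=15: →13(L), so W
n=16: →14(W), 11(W), 10(W), 9(W) — all W, so L
n=17: →12(L), so W
n=18: →16(L), so W
n=19: →13(L), so W
n=20: →13(L), so W
n=21: →16(L), so W
n=22: →16(L), so W
n=23: →16(L), so W
n=24: →22(W), 19(W), 18(W), 17(W) — all W, so L
n=25: →23(W), 20(W), 19(W), 18(W) — all W, so L
n=26: →24(L), so W
n=27: →25(L), so W
n=28: →26(W), 23(W), 22(W), 21(W) — all W, so L
n=29: →24(L), so W
n=30: →28(L), so W
n=31: →25(L), so W
n=32: →25(L), so W
n=33: →28(L), so W
n=34: →28(L), so W
n=35: →28(L), so W
L entries with 0 ≤ n ≤ 35: n = 0, 1, 4, 12, 13, 16, 24, 25, 28; that makes 9.

9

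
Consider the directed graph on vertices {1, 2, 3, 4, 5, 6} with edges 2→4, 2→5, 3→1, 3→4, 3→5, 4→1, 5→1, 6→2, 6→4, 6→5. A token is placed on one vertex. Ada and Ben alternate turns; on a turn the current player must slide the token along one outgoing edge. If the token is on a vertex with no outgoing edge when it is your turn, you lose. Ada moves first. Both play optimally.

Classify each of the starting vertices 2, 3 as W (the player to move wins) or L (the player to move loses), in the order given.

2: L, 3: W

Classify positions by backward induction: terminal positions (no move available) are L. From any other position, the mover wins iff some move reaches an L.
Every edge goes from a vertex to one that appears earlier in the order 1, 4, 5, 2, 6, 3, so processing vertices in that order labels each vertex after all of its successors.
1: no outgoing edge → L
4: W (go to 1, an L position)
5: W (go to 1, an L position)
2: L (options 5(W), 4(W) are all W)
6: W (go to 2, an L position)
3: W (go to 1, an L position)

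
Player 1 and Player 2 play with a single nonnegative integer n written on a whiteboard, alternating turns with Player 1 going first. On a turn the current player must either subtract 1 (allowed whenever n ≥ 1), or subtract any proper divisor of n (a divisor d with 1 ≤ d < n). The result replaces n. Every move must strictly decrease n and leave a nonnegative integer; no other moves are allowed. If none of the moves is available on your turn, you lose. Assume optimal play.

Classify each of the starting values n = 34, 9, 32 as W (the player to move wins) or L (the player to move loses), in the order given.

Use the standard recursion: the mover loses at a terminal position; elsewhere, the mover wins exactly when some move hands the opponent an L position.
n=0: no move → L
n=1: can move to 0, which is L ⇒ W
n=2: the only move is to 1(W), a W ⇒ L
n=3: can move to 2, which is L ⇒ W
n=4: can move to 2, which is L ⇒ W
n=5: the only move is to 4(W), a W ⇒ L
n=6: can move to 5, which is L ⇒ W
n=7: the only move is to 6(W), a W ⇒ L
n=8: can move to 7, which is L ⇒ W
n=9: moves to 6(W), 8(W); every one is W ⇒ L
n=10: can move to 5, which is L ⇒ W
n=11: the only move is to 10(W), a W ⇒ L
n=12: can move to 9, which is L ⇒ W
n=13: the only move is to 12(W), a W ⇒ L
n=14: can move to 7, which is L ⇒ W
n=15: moves to 10(W), 12(W), 14(W); every one is W ⇒ L
n=16: can move to 15, which is L ⇒ W
n=17: the only move is to 16(W), a W ⇒ L
n=18: can move to 9, which is L ⇒ W
n=19: the only move is to 18(W), a W ⇒ L
n=20: can move to 15, which is L ⇒ W
n=21: moves to 14(W), 18(W), 20(W); every one is W ⇒ L
n=22: can move to 11, which is L ⇒ W
n=23: the only move is to 22(W), a W ⇒ L
n=24: can move to 21, which is L ⇒ W
n=25: moves to 20(W), 24(W); every one is W ⇒ L
n=26: can move to 13, which is L ⇒ W
n=27: moves to 18(W), 24(W), 26(W); every one is W ⇒ L
n=28: can move to 21, which is L ⇒ W
n=29: the only move is to 28(W), a W ⇒ L
n=30: can move to 15, which is L ⇒ W
n=31: the only move is to 30(W), a W ⇒ L
n=32: can move to 31, which is L ⇒ W
n=33: moves to 22(W), 30(W), 32(W); every one is W ⇒ L
n=34: can move to 17, which is L ⇒ W

34: W, 9: L, 32: W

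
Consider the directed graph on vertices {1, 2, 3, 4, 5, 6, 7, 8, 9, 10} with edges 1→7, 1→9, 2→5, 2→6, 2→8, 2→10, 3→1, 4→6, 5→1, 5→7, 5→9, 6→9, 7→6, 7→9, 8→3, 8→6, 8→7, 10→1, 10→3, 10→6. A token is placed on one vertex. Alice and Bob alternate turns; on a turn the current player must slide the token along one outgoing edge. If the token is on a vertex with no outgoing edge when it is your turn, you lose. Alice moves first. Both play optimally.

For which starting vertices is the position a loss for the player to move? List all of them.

Positions with no move are L. A position that does have a move is losing for the player to move precisely when every available move leads to a winning position for the opponent. Fill in the labels:
Every edge goes from a vertex to one that appears earlier in the order 9, 6, 7, 1, 3, 8, 10, 5, 2, 4, so processing vertices in that order labels each vertex after all of its successors.
9: no outgoing edge → L
6: W (go to 9, an L position)
7: W (go to 9, an L position)
1: W (go to 9, an L position)
3: L (sole option 1(W) is W)
8: W (go to 3, an L position)
10: W (go to 3, an L position)
5: W (go to 9, an L position)
2: L (options 5(W), 10(W), 8(W), 6(W) are all W)
4: L (sole option 6(W) is W)
The losing starting vertices are exactly the entries labelled L in this table (4 of them).

2, 3, 4, 9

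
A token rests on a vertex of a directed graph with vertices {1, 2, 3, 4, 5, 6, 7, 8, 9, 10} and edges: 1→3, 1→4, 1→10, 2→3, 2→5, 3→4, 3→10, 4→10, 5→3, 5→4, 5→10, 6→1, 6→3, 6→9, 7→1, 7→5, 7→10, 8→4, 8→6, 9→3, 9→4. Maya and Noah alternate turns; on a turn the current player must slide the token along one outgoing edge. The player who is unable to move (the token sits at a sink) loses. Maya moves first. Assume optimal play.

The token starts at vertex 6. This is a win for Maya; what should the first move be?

Use the standard recursion: the mover loses at a terminal position; elsewhere, the mover wins exactly when some move hands the opponent an L position.
Every edge goes from a vertex to one that appears earlier in the order 10, 4, 3, 1, 9, 5, 7, 6, 2, 8, so processing vertices in that order labels each vertex after all of its successors.
10: no outgoing edge → L
4: W (go to 10, an L position)
3: W (go to 10, an L position)
1: W (go to 10, an L position)
9: L (options 3(W), 4(W) are all W)
5: W (go to 10, an L position)
7: W (go to 10, an L position)
6: W (go to 9, an L position)
2: L (options 5(W), 3(W) are all W)
8: L (options 6(W), 4(W) are all W)
From 6, the L positions reachable in one move are: 9.

Move to 9.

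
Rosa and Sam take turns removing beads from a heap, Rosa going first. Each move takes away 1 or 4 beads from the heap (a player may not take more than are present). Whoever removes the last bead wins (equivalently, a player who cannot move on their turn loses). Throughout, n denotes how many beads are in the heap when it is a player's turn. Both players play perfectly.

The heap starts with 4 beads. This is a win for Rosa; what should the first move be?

Remove 4, leaving 0.

Compute win/loss labels from the base case upward. A position with no move is L. Any other position is W if it can reach an L in one move, else L.
n=0: no move → L
n=1: reaches L-position 0 → W
n=2: only reaches 1(W), which is W → L
n=3: reaches L-position 2 → W
n=4: reaches L-position 0 → W
From 4, the L positions reachable in one move are: 0.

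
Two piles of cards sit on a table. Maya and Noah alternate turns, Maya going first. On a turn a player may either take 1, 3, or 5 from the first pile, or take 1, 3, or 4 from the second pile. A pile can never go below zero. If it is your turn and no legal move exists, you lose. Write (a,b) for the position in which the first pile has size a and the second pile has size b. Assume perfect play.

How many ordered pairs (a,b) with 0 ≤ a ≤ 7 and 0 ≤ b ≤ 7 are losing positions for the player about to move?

20

Work bottom-up. With no move the player to move loses. Otherwise the position is W if at least one move leads to an L position for the opponent, and L if every move leads to a W.
Every move lowers a or b (never raises either), so fill the grid row by row in increasing a, and left to right within a row: each cell's successors are then already labelled.
      b=0  b=1  b=2  b=3  b=4  b=5  b=6  b=7
a=0:    L    W    L    W    W    W    W    L
a=1:    W    L    W    L    W    W    W    W
a=2:    L    W    L    W    W    W    W    L
a=3:    W    L    W    L    W    W    W    W
a=4:    L    W    L    W    W    W    W    L
a=5:    W    L    W    L    W    W    W    W
a=6:    L    W    L    W    W    W    W    L
a=7:    W    L    W    L    W    W    W    W
Cells with no legal move (terminal, hence L): (0,0).
The remaining L cells, each justified by listing all of its moves:
(0,2): L (sole option (0,1)(W) is W)
(0,7): L (options (0,6)(W), (0,4)(W), (0,3)(W) are all W)
(1,1): L (options (0,1)(W), (1,0)(W) are all W)
(1,3): L (options (0,3)(W), (1,2)(W), (1,0)(W) are all W)
(2,0): L (sole option (1,0)(W) is W)
(2,2): L (options (1,2)(W), (2,1)(W) are all W)
(2,7): L (options (1,7)(W), (2,6)(W), (2,4)(W), (2,3)(W) are all W)
(3,1): L (options (2,1)(W), (0,1)(W), (3,0)(W) are all W)
(3,3): L (options (2,3)(W), (0,3)(W), (3,2)(W), (3,0)(W) are all W)
(4,0): L (options (3,0)(W), (1,0)(W) are all W)
(4,2): L (options (3,2)(W), (1,2)(W), (4,1)(W) are all W)
(4,7): L (options (3,7)(W), (1,7)(W), (4,6)(W), (4,4)(W), (4,3)(W) are all W)
(5,1): L (options (4,1)(W), (2,1)(W), (0,1)(W), (5,0)(W) are all W)
(5,3): L (options (4,3)(W), (2,3)(W), (0,3)(W), (5,2)(W), (5,0)(W) are all W)
(6,0): L (options (5,0)(W), (3,0)(W), (1,0)(W) are all W)
(6,2): L (options (5,2)(W), (3,2)(W), (1,2)(W), (6,1)(W) are all W)
(6,7): L (options (5,7)(W), (3,7)(W), (1,7)(W), (6,6)(W), (6,4)(W), (6,3)(W) are all W)
(7,1): L (options (6,1)(W), (4,1)(W), (2,1)(W), (7,0)(W) are all W)
(7,3): L (options (6,3)(W), (4,3)(W), (2,3)(W), (7,2)(W), (7,0)(W) are all W)
Every other cell has at least one move into one of the L cells above, so it is W.
L cells per row: a=0: 3, a=1: 2, a=2: 3, a=3: 2, a=4: 3, a=5: 2, a=6: 3, a=7: 2; total 20.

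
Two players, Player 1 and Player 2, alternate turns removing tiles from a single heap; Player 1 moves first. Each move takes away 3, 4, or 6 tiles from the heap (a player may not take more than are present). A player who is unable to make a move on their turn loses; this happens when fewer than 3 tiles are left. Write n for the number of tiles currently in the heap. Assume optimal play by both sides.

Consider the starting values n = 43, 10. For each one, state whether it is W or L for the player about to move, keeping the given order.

Positions with no move are L. A position that does have a move is losing for the player to move precisely when every available move leads to a winning position for the opponent. Fill in the labels:
n=0: no move → L
n=1: no move → L
n=2: no move → L
n=3: →0(L), so W
n=4: →1(L), so W
n=5: →2(L), so W
n=6: →2(L), so W
n=7: →1(L), so W
n=8: →2(L), so W
n=9: →6(W), 5(W), 3(W) — all W, so L
n=10: →7(W), 6(W), 4(W) — all W, so L
n=11: →8(W), 7(W), 5(W) — all W, so L
n=12: →9(L), so W
n=13: →10(L), so W
n=14: →11(L), so W
n=15: →11(L), so W
n=16: →10(L), so W
n=17: →11(L), so W
n=18: →15(W), 14(W), 12(W) — all W, so L
n=19: →16(W), 15(W), 13(W) — all W, so L
n=20: →17(W), 16(W), 14(W) — all W, so L
n=21: →18(L), so W
n=22: →19(L), so W
n=23: →20(L), so W
n=24: →20(L), so W
n=25: →19(L), so W
n=26: →20(L), so W
n=27: →24(W), 23(W), 21(W) — all W, so L
n=28: →25(W), 24(W), 22(W) — all W, so L
n=29: →26(W), 25(W), 23(W) — all W, so L
n=30: →27(L), so W
n=31: →28(L), so W
n=32: →29(L), so W
n=33: →29(L), so W
n=34: →28(L), so W
n=35: →29(L), so W
n=36: →33(W), 32(W), 30(W) — all W, so L
n=37: →34(W), 33(W), 31(W) — all W, so L
n=38: →35(W), 34(W), 32(W) — all W, so L
n=39: →36(L), so W
n=40: →37(L), so W
n=41: →38(L), so W
n=42: →38(L), so W
n=43: →37(L), so W

43: W, 10: L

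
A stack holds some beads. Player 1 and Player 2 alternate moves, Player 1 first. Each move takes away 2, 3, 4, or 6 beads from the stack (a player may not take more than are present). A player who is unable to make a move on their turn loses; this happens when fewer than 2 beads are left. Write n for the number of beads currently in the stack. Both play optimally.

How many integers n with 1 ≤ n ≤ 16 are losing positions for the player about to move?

4

Label each position W (a win for the player to move) or L (a loss). A position with no legal move is L; any other position is W exactly when some move reaches an L, and L when every move reaches a W.
n=0: no move → L
n=1: no move → L
n=2: reaches L-position 0 → W
n=3: reaches L-position 1 → W
n=4: reaches L-position 1 → W
n=5: reaches L-position 1 → W
n=6: reaches L-position 0 → W
n=7: reaches L-position 1 → W
n=8: only reaches 6(W), 5(W), 4(W), 2(W), all W → L
n=9: only reaches 7(W), 6(W), 5(W), 3(W), all W → L
n=10: reaches L-position 8 → W
n=11: reaches L-position 9 → W
n=12: reaches L-position 9 → W
n=13: reaches L-position 9 → W
n=14: reaches L-position 8 → W
n=15: reaches L-position 9 → W
n=16: only reaches 14(W), 13(W), 12(W), 10(W), all W → L
L entries with 1 ≤ n ≤ 16 (n=0 is outside the asked range and is not counted): n = 1, 8, 9, 16; that makes 4.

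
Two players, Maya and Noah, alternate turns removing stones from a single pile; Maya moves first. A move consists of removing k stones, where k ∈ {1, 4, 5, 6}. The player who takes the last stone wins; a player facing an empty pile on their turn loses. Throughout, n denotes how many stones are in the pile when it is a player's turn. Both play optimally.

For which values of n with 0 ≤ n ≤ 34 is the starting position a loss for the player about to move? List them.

Classify positions by backward induction: terminal positions (no move available) are L. From any other position, the mover wins iff some move reaches an L.
n=0: no move → L
n=1: W (go to 0, an L position)
n=2: L (sole option 1(W) is W)
n=3: W (go to 2, an L position)
n=4: W (go to 0, an L position)
n=5: W (go to 0, an L position)
n=6: W (go to 2, an L position)
n=7: W (go to 2, an L position)
n=8: W (go to 2, an L position)
n=9: L (options 8(W), 5(W), 4(W), 3(W) are all W)
n=10: W (go to 9, an L position)
n=11: L (options 10(W), 7(W), 6(W), 5(W) are all W)
n=12: W (go to 11, an L position)
n=13: W (go to 9, an L position)
n=14: W (go to 9, an L position)
n=15: W (go to 11, an L position)
n=16: W (go to 11, an L position)
n=17: W (go to 11, an L position)
n=18: L (options 17(W), 14(W), 13(W), 12(W) are all W)
n=19: W (go to 18, an L position)
n=20: L (options 19(W), 16(W), 15(W), 14(W) are all W)
n=21: W (go to 20, an L position)
n=22: W (go to 18, an L position)
n=23: W (go to 18, an L position)
n=24: W (go to 20, an L position)
n=25: W (go to 20, an L position)
n=26: W (go to 20, an L position)
n=27: L (options 26(W), 23(W), 22(W), 21(W) are all W)
n=28: W (go to 27, an L position)
n=29: L (options 28(W), 25(W), 24(W), 23(W) are all W)
n=30: W (go to 29, an L position)
n=31: W (go to 27, an L position)
n=32: W (go to 27, an L position)
n=33: W (go to 29, an L position)
n=34: W (go to 29, an L position)
Reading off the rows marked L gives the requested list; there are 8 such values of n.

0, 2, 9, 11, 18, 20, 27, 29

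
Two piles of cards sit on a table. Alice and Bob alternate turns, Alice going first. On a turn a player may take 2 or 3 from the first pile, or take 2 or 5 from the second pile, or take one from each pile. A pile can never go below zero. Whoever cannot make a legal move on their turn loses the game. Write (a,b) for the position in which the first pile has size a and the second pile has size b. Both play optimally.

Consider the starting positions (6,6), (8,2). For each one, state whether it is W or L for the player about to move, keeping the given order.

(6,6): W, (8,2): L

Use the standard recursion: the mover loses at a terminal position; elsewhere, the mover wins exactly when some move hands the opponent an L position.
No move ever increases a pile, so every position that can arise here has a ≤ 8 and b ≤ 6; it is enough to label the cells with 0 ≤ a ≤ 8 and 0 ≤ b ≤ 6.
Every move lowers a or b (never raises either), so fill the grid row by row in increasing a, and left to right within a row: each cell's successors are then already labelled.
      b=0  b=1  b=2  b=3  b=4  b=5  b=6
a=0:    L    L    W    W    L    W    W
a=1:    L    W    W    L    L    W    W
a=2:    W    W    L    L    W    W    L
a=3:    W    W    L    W    W    L    L
a=4:    W    L    W    W    W    L    W
a=5:    L    L    W    W    L    W    W
a=6:    L    W    W    L    L    W    W
a=7:    W    W    L    L    W    W    L
a=8:    W    W    L    W    W    L    L
Cells with no legal move (terminal, hence L): (0,0), (0,1), (1,0).
The remaining L cells, each justified by listing all of its moves:
(0,4): only reaches (0,2)(W), which is W → L
(1,3): only reaches (1,1)(W), (0,2)(W), all W → L
(1,4): only reaches (1,2)(W), (0,3)(W), all W → L
(2,2): only reaches (0,2)(W), (2,0)(W), (1,1)(W), all W → L
(2,3): only reaches (0,3)(W), (2,1)(W), (1,2)(W), all W → L
(2,6): only reaches (0,6)(W), (2,4)(W), (2,1)(W), (1,5)(W), all W → L
(3,2): only reaches (1,2)(W), (0,2)(W), (3,0)(W), (2,1)(W), all W → L
(3,5): only reaches (1,5)(W), (0,5)(W), (3,3)(W), (3,0)(W), (2,4)(W), all W → L
(3,6): only reaches (1,6)(W), (0,6)(W), (3,4)(W), (3,1)(W), (2,5)(W), all W → L
(4,1): only reaches (2,1)(W), (1,1)(W), (3,0)(W), all W → L
(4,5): only reaches (2,5)(W), (1,5)(W), (4,3)(W), (4,0)(W), (3,4)(W), all W → L
(5,0): only reaches (3,0)(W), (2,0)(W), all W → L
(5,1): only reaches (3,1)(W), (2,1)(W), (4,0)(W), all W → L
(5,4): only reaches (3,4)(W), (2,4)(W), (5,2)(W), (4,3)(W), all W → L
(6,0): only reaches (4,0)(W), (3,0)(W), all W → L
(6,3): only reaches (4,3)(W), (3,3)(W), (6,1)(W), (5,2)(W), all W → L
(6,4): only reaches (4,4)(W), (3,4)(W), (6,2)(W), (5,3)(W), all W → L
(7,2): only reaches (5,2)(W), (4,2)(W), (7,0)(W), (6,1)(W), all W → L
(7,3): only reaches (5,3)(W), (4,3)(W), (7,1)(W), (6,2)(W), all W → L
(7,6): only reaches (5,6)(W), (4,6)(W), (7,4)(W), (7,1)(W), (6,5)(W), all W → L
(8,2): only reaches (6,2)(W), (5,2)(W), (8,0)(W), (7,1)(W), all W → L
(8,5): only reaches (6,5)(W), (5,5)(W), (8,3)(W), (8,0)(W), (7,4)(W), all W → L
(8,6): only reaches (6,6)(W), (5,6)(W), (8,4)(W), (8,1)(W), (7,5)(W), all W → L
Every other cell has at least one move into one of the L cells above, so it is W.
(6,6): the move to (3,6) reaches an L cell, so W
(8,2): one of the L cells justified above, so L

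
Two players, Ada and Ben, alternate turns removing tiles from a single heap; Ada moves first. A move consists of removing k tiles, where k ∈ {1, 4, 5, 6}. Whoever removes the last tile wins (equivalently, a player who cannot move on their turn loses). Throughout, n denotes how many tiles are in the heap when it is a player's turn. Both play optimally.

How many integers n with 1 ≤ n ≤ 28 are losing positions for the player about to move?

Classify positions by backward induction: terminal positions (no move available) are L. From any other position, the mover wins iff some move reaches an L.
n=0: no move → L
n=1: can move to 0, which is L ⇒ W
n=2: the only move is to 1(W), a W ⇒ L
n=3: can move to 2, which is L ⇒ W
n=4: can move to 0, which is L ⇒ W
n=5: can move to 0, which is L ⇒ W
n=6: can move to 2, which is L ⇒ W
n=7: can move to 2, which is L ⇒ W
n=8: can move to 2, which is L ⇒ W
n=9: moves to 8(W), 5(W), 4(W), 3(W); every one is W ⇒ L
n=10: can move to 9, which is L ⇒ W
n=11: moves to 10(W), 7(W), 6(W), 5(W); every one is W ⇒ L
n=12: can move to 11, which is L ⇒ W
n=13: can move to 9, which is L ⇒ W
n=14: can move to 9, which is L ⇒ W
n=15: can move to 11, which is L ⇒ W
n=16: can move to 11, which is L ⇒ W
n=17: can move to 11, which is L ⇒ W
n=18: moves to 17(W), 14(W), 13(W), 12(W); every one is W ⇒ L
n=19: can move to 18, which is L ⇒ W
n=20: moves to 19(W), 16(W), 15(W), 14(W); every one is W ⇒ L
n=21: can move to 20, which is L ⇒ W
n=22: can move to 18, which is L ⇒ W
n=23: can move to 18, which is L ⇒ W
n=24: can move to 20, which is L ⇒ W
n=25: can move to 20, which is L ⇒ W
n=26: can move to 20, which is L ⇒ W
n=27: moves to 26(W), 23(W), 22(W), 21(W); every one is W ⇒ L
n=28: can move to 27, which is L ⇒ W
L entries with 1 ≤ n ≤ 28 (n=0 is outside the asked range and is not counted): n = 2, 9, 11, 18, 20, 27; that makes 6.

6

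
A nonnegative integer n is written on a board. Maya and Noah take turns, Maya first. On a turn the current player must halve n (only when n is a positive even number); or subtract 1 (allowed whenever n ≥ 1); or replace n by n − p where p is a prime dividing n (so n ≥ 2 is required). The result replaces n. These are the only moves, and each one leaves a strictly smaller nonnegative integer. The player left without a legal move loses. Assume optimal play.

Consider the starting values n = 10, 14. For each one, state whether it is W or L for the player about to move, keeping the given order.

10: W, 14: L

Work bottom-up. With no move the player to move loses. Otherwise the position is W if at least one move leads to an L position for the opponent, and L if every move leads to a W.
n=0: no move → L
n=1: W (go to 0, an L position)
n=2: W (go to 0, an L position)
n=3: W (go to 0, an L position)
n=4: L (options 2(W), 3(W) are all W)
n=5: W (go to 0, an L position)
n=6: W (go to 4, an L position)
n=7: W (go to 0, an L position)
n=8: W (go to 4, an L position)
n=9: L (options 6(W), 8(W) are all W)
n=10: W (go to 9, an L position)
n=11: W (go to 0, an L position)
n=12: W (go to 9, an L position)
n=13: W (go to 0, an L position)
n=14: L (options 7(W), 12(W), 13(W) are all W)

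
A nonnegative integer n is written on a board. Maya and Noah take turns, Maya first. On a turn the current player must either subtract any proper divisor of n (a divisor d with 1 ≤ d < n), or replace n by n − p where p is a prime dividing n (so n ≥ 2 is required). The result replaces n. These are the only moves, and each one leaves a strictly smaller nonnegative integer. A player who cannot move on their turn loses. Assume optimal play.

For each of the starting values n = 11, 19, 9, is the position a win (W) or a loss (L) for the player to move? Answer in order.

11: W, 19: W, 9: L

Build the W/L table. Terminal = L. A non-terminal position is W if it has a move to some L; otherwise it is L.
n=0: no move → L
n=1: no move → L
n=2: reaches L-position 0 → W
n=3: reaches L-position 0 → W
n=4: only reaches 2(W), 3(W), all W → L
n=5: reaches L-position 0 → W
n=6: reaches L-position 4 → W
n=7: reaches L-position 0 → W
n=8: reaches L-position 4 → W
n=9: only reaches 6(W), 8(W), all W → L
n=10: reaches L-position 9 → W
n=11: reaches L-position 0 → W
n=12: reaches L-position 9 → W
n=13: reaches L-position 0 → W
n=14: only reaches 7(W), 12(W), 13(W), all W → L
n=15: reaches L-position 14 → W
n=16: reaches L-position 14 → W
n=17: reaches L-position 0 → W
n=18: reaches L-position 9 → W
n=19: reaches L-position 0 → W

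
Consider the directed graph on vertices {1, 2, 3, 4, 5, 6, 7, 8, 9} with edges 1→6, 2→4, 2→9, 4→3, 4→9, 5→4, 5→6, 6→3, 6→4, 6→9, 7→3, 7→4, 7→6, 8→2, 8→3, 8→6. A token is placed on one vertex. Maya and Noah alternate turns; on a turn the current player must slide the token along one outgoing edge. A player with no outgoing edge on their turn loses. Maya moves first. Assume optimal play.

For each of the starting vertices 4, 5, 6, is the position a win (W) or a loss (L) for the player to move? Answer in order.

Work bottom-up. With no move the player to move loses. Otherwise the position is W if at least one move leads to an L position for the opponent, and L if every move leads to a W.
Every edge goes from a vertex to one that appears earlier in the order 3, 9, 4, 6, 5, 7, 1, 2, 8, so processing vertices in that order labels each vertex after all of its successors.
3: no outgoing edge → L
9: no outgoing edge → L
4: W (go to 9, an L position)
6: W (go to 9, an L position)
5: L (options 6(W), 4(W) are all W)
7: W (go to 3, an L position)
1: L (sole option 6(W) is W)
2: W (go to 9, an L position)
8: W (go to 3, an L position)

4: W, 5: L, 6: W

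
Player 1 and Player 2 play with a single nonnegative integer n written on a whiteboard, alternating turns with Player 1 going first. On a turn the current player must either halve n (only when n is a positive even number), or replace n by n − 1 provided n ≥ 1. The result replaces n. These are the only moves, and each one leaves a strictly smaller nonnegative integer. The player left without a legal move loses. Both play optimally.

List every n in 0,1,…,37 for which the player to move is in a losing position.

0, 2, 5, 7, 9, 11, 13, 15, 17, 19, 21, 23, 25, 27, 29, 31, 33, 35, 37

Positions with no move are L. A position that does have a move is losing for the player to move precisely when every available move leads to a winning position for the opponent. Fill in the labels:
n=0: no move → L
n=1: can move to 0, which is L ⇒ W
n=2: the only move is to 1(W), a W ⇒ L
n=3: can move to 2, which is L ⇒ W
n=4: can move to 2, which is L ⇒ W
n=5: the only move is to 4(W), a W ⇒ L
n=6: can move to 5, which is L ⇒ W
n=7: the only move is to 6(W), a W ⇒ L
n=8: can move to 7, which is L ⇒ W
n=9: the only move is to 8(W), a W ⇒ L
n=10: can move to 5, which is L ⇒ W
n=11: the only move is to 10(W), a W ⇒ L
n=12: can move to 11, which is L ⇒ W
n=13: the only move is to 12(W), a W ⇒ L
n=14: can move to 7, which is L ⇒ W
n=15: the only move is to 14(W), a W ⇒ L
n=16: can move to 15, which is L ⇒ W
n=17: the only move is to 16(W), a W ⇒ L
n=18: can move to 9, which is L ⇒ W
n=19: the only move is to 18(W), a W ⇒ L
n=20: can move to 19, which is L ⇒ W
n=21: the only move is to 20(W), a W ⇒ L
n=22: can move to 11, which is L ⇒ W
n=23: the only move is to 22(W), a W ⇒ L
n=24: can move to 23, which is L ⇒ W
n=25: the only move is to 24(W), a W ⇒ L
n=26: can move to 13, which is L ⇒ W
n=27: the only move is to 26(W), a W ⇒ L
n=28: can move to 27, which is L ⇒ W
n=29: the only move is to 28(W), a W ⇒ L
n=30: can move to 15, which is L ⇒ W
n=31: the only move is to 30(W), a W ⇒ L
n=32: can move to 31, which is L ⇒ W
n=33: the only move is to 32(W), a W ⇒ L
n=34: can move to 17, which is L ⇒ W
n=35: the only move is to 34(W), a W ⇒ L
n=36: can move to 35, which is L ⇒ W
n=37: the only move is to 36(W), a W ⇒ L
The losing starting values of n are exactly the entries labelled L in this table (19 of them).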